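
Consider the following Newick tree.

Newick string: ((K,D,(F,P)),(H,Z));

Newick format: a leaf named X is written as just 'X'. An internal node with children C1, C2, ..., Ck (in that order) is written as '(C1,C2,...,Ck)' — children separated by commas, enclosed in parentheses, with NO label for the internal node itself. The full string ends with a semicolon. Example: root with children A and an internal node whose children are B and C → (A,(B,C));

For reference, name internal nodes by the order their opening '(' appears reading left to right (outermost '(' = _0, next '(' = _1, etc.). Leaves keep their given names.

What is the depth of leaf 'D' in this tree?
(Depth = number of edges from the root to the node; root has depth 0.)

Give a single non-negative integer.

Newick: ((K,D,(F,P)),(H,Z));
Naming internals by '(' encounter order: outermost '(' = _0, next = _1, ...
Query node: D
Path from root: _0 -> _1 -> D
Depth of D: 2 (number of edges from root)

Answer: 2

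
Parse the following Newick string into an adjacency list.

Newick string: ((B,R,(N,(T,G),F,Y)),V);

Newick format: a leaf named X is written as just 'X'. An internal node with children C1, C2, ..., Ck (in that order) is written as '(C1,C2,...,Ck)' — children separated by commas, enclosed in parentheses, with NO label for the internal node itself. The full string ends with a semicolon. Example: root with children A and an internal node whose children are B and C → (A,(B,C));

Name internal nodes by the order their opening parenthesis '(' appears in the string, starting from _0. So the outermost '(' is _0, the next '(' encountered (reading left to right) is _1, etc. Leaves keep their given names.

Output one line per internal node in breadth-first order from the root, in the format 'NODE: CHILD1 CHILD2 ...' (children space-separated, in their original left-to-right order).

Answer: _0: _1 V
_1: B R _2
_2: N _3 F Y
_3: T G

Derivation:
Input: ((B,R,(N,(T,G),F,Y)),V);
Scanning left-to-right, naming '(' by encounter order:
  pos 0: '(' -> open internal node _0 (depth 1)
  pos 1: '(' -> open internal node _1 (depth 2)
  pos 6: '(' -> open internal node _2 (depth 3)
  pos 9: '(' -> open internal node _3 (depth 4)
  pos 13: ')' -> close internal node _3 (now at depth 3)
  pos 18: ')' -> close internal node _2 (now at depth 2)
  pos 19: ')' -> close internal node _1 (now at depth 1)
  pos 22: ')' -> close internal node _0 (now at depth 0)
Total internal nodes: 4
BFS adjacency from root:
  _0: _1 V
  _1: B R _2
  _2: N _3 F Y
  _3: T G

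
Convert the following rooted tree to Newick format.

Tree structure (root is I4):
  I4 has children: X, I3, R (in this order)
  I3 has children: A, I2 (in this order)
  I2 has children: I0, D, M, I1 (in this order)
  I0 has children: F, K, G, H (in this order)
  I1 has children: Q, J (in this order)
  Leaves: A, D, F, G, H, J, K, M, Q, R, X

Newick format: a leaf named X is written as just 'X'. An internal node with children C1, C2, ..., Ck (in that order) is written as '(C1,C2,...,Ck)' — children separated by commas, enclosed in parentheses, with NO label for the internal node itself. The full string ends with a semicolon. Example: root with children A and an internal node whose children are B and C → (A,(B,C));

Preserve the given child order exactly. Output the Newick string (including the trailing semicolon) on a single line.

Answer: (X,(A,((F,K,G,H),D,M,(Q,J))),R);

Derivation:
internal I4 with children ['X', 'I3', 'R']
  leaf 'X' → 'X'
  internal I3 with children ['A', 'I2']
    leaf 'A' → 'A'
    internal I2 with children ['I0', 'D', 'M', 'I1']
      internal I0 with children ['F', 'K', 'G', 'H']
        leaf 'F' → 'F'
        leaf 'K' → 'K'
        leaf 'G' → 'G'
        leaf 'H' → 'H'
      → '(F,K,G,H)'
      leaf 'D' → 'D'
      leaf 'M' → 'M'
      internal I1 with children ['Q', 'J']
        leaf 'Q' → 'Q'
        leaf 'J' → 'J'
      → '(Q,J)'
    → '((F,K,G,H),D,M,(Q,J))'
  → '(A,((F,K,G,H),D,M,(Q,J)))'
  leaf 'R' → 'R'
→ '(X,(A,((F,K,G,H),D,M,(Q,J))),R)'
Final: (X,(A,((F,K,G,H),D,M,(Q,J))),R);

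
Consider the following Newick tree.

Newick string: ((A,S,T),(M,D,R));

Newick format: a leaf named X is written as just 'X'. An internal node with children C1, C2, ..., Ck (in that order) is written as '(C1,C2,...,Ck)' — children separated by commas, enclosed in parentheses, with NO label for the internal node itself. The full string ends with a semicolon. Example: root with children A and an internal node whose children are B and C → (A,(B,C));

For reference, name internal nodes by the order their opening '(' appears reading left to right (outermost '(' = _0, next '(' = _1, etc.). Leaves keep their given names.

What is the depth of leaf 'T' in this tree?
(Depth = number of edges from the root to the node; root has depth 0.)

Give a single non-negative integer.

Newick: ((A,S,T),(M,D,R));
Naming internals by '(' encounter order: outermost '(' = _0, next = _1, ...
Query node: T
Path from root: _0 -> _1 -> T
Depth of T: 2 (number of edges from root)

Answer: 2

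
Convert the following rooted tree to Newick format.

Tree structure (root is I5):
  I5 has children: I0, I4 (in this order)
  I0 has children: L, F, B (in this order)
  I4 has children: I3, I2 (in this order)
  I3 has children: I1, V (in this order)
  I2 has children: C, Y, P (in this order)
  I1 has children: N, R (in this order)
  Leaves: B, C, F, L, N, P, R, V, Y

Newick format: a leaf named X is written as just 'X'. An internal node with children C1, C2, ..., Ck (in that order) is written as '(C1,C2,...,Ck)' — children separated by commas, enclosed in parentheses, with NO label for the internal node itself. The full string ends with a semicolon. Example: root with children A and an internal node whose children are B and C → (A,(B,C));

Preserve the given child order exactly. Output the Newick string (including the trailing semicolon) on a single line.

Answer: ((L,F,B),(((N,R),V),(C,Y,P)));

Derivation:
internal I5 with children ['I0', 'I4']
  internal I0 with children ['L', 'F', 'B']
    leaf 'L' → 'L'
    leaf 'F' → 'F'
    leaf 'B' → 'B'
  → '(L,F,B)'
  internal I4 with children ['I3', 'I2']
    internal I3 with children ['I1', 'V']
      internal I1 with children ['N', 'R']
        leaf 'N' → 'N'
        leaf 'R' → 'R'
      → '(N,R)'
      leaf 'V' → 'V'
    → '((N,R),V)'
    internal I2 with children ['C', 'Y', 'P']
      leaf 'C' → 'C'
      leaf 'Y' → 'Y'
      leaf 'P' → 'P'
    → '(C,Y,P)'
  → '(((N,R),V),(C,Y,P))'
→ '((L,F,B),(((N,R),V),(C,Y,P)))'
Final: ((L,F,B),(((N,R),V),(C,Y,P)));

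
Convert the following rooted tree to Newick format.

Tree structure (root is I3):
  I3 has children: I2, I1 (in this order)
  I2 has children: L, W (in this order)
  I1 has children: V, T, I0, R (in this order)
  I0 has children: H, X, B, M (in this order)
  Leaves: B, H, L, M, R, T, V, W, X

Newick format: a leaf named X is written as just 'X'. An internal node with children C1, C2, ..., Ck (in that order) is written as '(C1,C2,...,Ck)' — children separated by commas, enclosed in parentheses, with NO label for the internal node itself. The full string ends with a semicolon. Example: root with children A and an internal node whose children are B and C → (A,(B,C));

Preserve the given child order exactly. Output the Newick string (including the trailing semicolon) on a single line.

internal I3 with children ['I2', 'I1']
  internal I2 with children ['L', 'W']
    leaf 'L' → 'L'
    leaf 'W' → 'W'
  → '(L,W)'
  internal I1 with children ['V', 'T', 'I0', 'R']
    leaf 'V' → 'V'
    leaf 'T' → 'T'
    internal I0 with children ['H', 'X', 'B', 'M']
      leaf 'H' → 'H'
      leaf 'X' → 'X'
      leaf 'B' → 'B'
      leaf 'M' → 'M'
    → '(H,X,B,M)'
    leaf 'R' → 'R'
  → '(V,T,(H,X,B,M),R)'
→ '((L,W),(V,T,(H,X,B,M),R))'
Final: ((L,W),(V,T,(H,X,B,M),R));

Answer: ((L,W),(V,T,(H,X,B,M),R));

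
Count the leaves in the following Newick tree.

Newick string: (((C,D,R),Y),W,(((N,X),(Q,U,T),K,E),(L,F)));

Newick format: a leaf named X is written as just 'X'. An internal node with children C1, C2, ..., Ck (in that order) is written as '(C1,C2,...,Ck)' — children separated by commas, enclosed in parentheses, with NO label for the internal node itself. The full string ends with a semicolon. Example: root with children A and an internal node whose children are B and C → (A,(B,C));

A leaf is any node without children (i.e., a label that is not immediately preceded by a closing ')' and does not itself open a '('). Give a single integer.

Answer: 14

Derivation:
Newick: (((C,D,R),Y),W,(((N,X),(Q,U,T),K,E),(L,F)));
Scan left-to-right; a leaf is any maximal label run not followed by '(':
  pos 3: leaf 'C' → count = 1
  pos 5: leaf 'D' → count = 2
  pos 7: leaf 'R' → count = 3
  pos 10: leaf 'Y' → count = 4
  pos 13: leaf 'W' → count = 5
  pos 18: leaf 'N' → count = 6
  pos 20: leaf 'X' → count = 7
  pos 24: leaf 'Q' → count = 8
  pos 26: leaf 'U' → count = 9
  pos 28: leaf 'T' → count = 10
  pos 31: leaf 'K' → count = 11
  pos 33: leaf 'E' → count = 12
  pos 37: leaf 'L' → count = 13
  pos 39: leaf 'F' → count = 14
Total leaves: 14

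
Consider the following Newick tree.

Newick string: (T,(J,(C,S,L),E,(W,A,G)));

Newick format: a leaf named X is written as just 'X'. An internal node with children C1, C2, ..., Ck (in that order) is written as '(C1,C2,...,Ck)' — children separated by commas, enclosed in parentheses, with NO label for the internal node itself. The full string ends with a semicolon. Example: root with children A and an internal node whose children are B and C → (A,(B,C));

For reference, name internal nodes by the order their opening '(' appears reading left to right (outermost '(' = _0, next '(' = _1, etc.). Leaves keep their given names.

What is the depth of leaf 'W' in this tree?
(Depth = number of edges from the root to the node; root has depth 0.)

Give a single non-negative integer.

Answer: 3

Derivation:
Newick: (T,(J,(C,S,L),E,(W,A,G)));
Naming internals by '(' encounter order: outermost '(' = _0, next = _1, ...
Query node: W
Path from root: _0 -> _1 -> _3 -> W
Depth of W: 3 (number of edges from root)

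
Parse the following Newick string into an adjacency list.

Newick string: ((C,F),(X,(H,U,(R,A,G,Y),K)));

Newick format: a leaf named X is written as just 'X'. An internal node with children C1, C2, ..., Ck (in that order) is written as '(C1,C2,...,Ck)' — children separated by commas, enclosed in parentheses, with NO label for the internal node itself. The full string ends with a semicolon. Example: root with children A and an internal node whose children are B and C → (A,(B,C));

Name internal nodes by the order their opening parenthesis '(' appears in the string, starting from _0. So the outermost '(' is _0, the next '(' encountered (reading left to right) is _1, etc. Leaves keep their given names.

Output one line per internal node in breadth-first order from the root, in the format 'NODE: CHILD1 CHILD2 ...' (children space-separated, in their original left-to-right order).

Input: ((C,F),(X,(H,U,(R,A,G,Y),K)));
Scanning left-to-right, naming '(' by encounter order:
  pos 0: '(' -> open internal node _0 (depth 1)
  pos 1: '(' -> open internal node _1 (depth 2)
  pos 5: ')' -> close internal node _1 (now at depth 1)
  pos 7: '(' -> open internal node _2 (depth 2)
  pos 10: '(' -> open internal node _3 (depth 3)
  pos 15: '(' -> open internal node _4 (depth 4)
  pos 23: ')' -> close internal node _4 (now at depth 3)
  pos 26: ')' -> close internal node _3 (now at depth 2)
  pos 27: ')' -> close internal node _2 (now at depth 1)
  pos 28: ')' -> close internal node _0 (now at depth 0)
Total internal nodes: 5
BFS adjacency from root:
  _0: _1 _2
  _1: C F
  _2: X _3
  _3: H U _4 K
  _4: R A G Y

Answer: _0: _1 _2
_1: C F
_2: X _3
_3: H U _4 K
_4: R A G Y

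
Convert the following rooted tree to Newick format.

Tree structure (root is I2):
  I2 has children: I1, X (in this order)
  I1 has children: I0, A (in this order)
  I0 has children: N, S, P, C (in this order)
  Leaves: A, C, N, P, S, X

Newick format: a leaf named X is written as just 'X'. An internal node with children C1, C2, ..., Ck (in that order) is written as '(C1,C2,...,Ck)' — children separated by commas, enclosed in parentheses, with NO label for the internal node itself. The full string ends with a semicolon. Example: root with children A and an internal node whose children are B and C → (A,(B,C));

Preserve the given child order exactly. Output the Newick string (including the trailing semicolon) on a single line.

Answer: (((N,S,P,C),A),X);

Derivation:
internal I2 with children ['I1', 'X']
  internal I1 with children ['I0', 'A']
    internal I0 with children ['N', 'S', 'P', 'C']
      leaf 'N' → 'N'
      leaf 'S' → 'S'
      leaf 'P' → 'P'
      leaf 'C' → 'C'
    → '(N,S,P,C)'
    leaf 'A' → 'A'
  → '((N,S,P,C),A)'
  leaf 'X' → 'X'
→ '(((N,S,P,C),A),X)'
Final: (((N,S,P,C),A),X);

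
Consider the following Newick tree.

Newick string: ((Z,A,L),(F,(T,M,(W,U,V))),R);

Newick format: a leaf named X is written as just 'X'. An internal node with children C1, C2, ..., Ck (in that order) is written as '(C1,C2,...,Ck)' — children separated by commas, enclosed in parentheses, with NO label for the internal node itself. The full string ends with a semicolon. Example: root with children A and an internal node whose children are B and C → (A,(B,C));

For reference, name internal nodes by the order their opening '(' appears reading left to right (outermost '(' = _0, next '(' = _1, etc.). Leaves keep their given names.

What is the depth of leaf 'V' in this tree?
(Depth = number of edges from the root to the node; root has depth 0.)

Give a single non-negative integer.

Newick: ((Z,A,L),(F,(T,M,(W,U,V))),R);
Naming internals by '(' encounter order: outermost '(' = _0, next = _1, ...
Query node: V
Path from root: _0 -> _2 -> _3 -> _4 -> V
Depth of V: 4 (number of edges from root)

Answer: 4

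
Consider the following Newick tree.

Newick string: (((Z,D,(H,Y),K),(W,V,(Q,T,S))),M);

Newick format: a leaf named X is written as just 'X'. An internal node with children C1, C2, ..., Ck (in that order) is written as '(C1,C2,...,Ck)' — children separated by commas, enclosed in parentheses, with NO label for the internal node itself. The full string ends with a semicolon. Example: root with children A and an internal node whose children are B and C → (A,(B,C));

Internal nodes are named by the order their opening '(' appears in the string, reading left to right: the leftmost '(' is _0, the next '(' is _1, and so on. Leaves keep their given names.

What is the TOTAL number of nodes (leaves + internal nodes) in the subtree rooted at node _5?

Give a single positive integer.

Newick: (((Z,D,(H,Y),K),(W,V,(Q,T,S))),M);
Locate _5: it is the '(' at position 21 (the 6th '(' reading left to right).
Query: subtree rooted at _5
_5: subtree_size = 1 + 3
  Q: subtree_size = 1 + 0
  T: subtree_size = 1 + 0
  S: subtree_size = 1 + 0
Total subtree size of _5: 4

Answer: 4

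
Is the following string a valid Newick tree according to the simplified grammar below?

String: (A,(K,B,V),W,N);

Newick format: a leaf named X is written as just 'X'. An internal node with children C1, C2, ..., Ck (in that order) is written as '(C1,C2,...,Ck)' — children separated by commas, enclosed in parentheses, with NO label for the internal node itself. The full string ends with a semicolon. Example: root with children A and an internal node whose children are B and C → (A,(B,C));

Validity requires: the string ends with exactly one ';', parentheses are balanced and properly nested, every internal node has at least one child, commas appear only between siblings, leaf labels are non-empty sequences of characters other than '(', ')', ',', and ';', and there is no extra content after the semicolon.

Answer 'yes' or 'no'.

Answer: yes

Derivation:
Input: (A,(K,B,V),W,N);
Paren balance: 2 '(' vs 2 ')' OK
Ends with single ';': True
Full parse: OK
Valid: True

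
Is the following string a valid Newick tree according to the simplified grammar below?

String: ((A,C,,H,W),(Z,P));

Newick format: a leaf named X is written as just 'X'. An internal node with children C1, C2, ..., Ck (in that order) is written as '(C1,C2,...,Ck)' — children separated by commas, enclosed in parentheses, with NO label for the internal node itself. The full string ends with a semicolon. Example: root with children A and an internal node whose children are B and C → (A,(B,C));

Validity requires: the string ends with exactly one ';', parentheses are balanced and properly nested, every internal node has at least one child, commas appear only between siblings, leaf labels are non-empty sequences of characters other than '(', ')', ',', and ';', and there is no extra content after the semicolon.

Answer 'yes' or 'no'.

Input: ((A,C,,H,W),(Z,P));
Paren balance: 3 '(' vs 3 ')' OK
Ends with single ';': True
Full parse: FAILS (empty leaf label at pos 6)
Valid: False

Answer: no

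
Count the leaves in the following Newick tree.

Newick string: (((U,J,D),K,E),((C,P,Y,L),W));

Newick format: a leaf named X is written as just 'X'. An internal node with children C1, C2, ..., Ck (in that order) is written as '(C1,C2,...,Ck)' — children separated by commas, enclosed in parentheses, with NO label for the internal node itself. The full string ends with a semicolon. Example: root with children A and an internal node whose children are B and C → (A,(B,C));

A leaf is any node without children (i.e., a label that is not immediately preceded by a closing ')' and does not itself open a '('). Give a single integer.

Newick: (((U,J,D),K,E),((C,P,Y,L),W));
Scan left-to-right; a leaf is any maximal label run not followed by '(':
  pos 3: leaf 'U' → count = 1
  pos 5: leaf 'J' → count = 2
  pos 7: leaf 'D' → count = 3
  pos 10: leaf 'K' → count = 4
  pos 12: leaf 'E' → count = 5
  pos 17: leaf 'C' → count = 6
  pos 19: leaf 'P' → count = 7
  pos 21: leaf 'Y' → count = 8
  pos 23: leaf 'L' → count = 9
  pos 26: leaf 'W' → count = 10
Total leaves: 10

Answer: 10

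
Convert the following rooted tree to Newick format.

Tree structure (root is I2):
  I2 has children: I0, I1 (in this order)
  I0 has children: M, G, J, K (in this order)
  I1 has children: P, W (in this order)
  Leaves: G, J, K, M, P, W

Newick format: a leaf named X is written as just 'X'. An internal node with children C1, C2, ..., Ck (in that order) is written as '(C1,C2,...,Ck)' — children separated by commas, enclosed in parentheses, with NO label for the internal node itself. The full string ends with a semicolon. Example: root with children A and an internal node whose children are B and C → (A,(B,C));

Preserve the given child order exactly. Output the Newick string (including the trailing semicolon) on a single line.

internal I2 with children ['I0', 'I1']
  internal I0 with children ['M', 'G', 'J', 'K']
    leaf 'M' → 'M'
    leaf 'G' → 'G'
    leaf 'J' → 'J'
    leaf 'K' → 'K'
  → '(M,G,J,K)'
  internal I1 with children ['P', 'W']
    leaf 'P' → 'P'
    leaf 'W' → 'W'
  → '(P,W)'
→ '((M,G,J,K),(P,W))'
Final: ((M,G,J,K),(P,W));

Answer: ((M,G,J,K),(P,W));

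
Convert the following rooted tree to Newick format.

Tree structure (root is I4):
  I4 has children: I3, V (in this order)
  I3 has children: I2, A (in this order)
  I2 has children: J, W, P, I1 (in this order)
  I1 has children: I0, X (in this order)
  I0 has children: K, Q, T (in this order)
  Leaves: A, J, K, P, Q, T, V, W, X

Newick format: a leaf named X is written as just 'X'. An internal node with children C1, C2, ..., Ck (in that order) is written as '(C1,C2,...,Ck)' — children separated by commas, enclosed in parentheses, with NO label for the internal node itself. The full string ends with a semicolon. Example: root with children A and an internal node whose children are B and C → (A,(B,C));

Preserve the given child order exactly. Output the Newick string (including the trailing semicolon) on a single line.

Answer: (((J,W,P,((K,Q,T),X)),A),V);

Derivation:
internal I4 with children ['I3', 'V']
  internal I3 with children ['I2', 'A']
    internal I2 with children ['J', 'W', 'P', 'I1']
      leaf 'J' → 'J'
      leaf 'W' → 'W'
      leaf 'P' → 'P'
      internal I1 with children ['I0', 'X']
        internal I0 with children ['K', 'Q', 'T']
          leaf 'K' → 'K'
          leaf 'Q' → 'Q'
          leaf 'T' → 'T'
        → '(K,Q,T)'
        leaf 'X' → 'X'
      → '((K,Q,T),X)'
    → '(J,W,P,((K,Q,T),X))'
    leaf 'A' → 'A'
  → '((J,W,P,((K,Q,T),X)),A)'
  leaf 'V' → 'V'
→ '(((J,W,P,((K,Q,T),X)),A),V)'
Final: (((J,W,P,((K,Q,T),X)),A),V);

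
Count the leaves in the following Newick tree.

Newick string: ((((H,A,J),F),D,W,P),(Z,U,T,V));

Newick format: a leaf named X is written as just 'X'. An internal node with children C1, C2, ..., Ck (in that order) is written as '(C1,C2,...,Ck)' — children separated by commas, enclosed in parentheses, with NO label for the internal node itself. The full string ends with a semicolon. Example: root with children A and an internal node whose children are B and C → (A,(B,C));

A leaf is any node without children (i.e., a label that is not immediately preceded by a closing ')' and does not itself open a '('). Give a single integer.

Newick: ((((H,A,J),F),D,W,P),(Z,U,T,V));
Scan left-to-right; a leaf is any maximal label run not followed by '(':
  pos 4: leaf 'H' → count = 1
  pos 6: leaf 'A' → count = 2
  pos 8: leaf 'J' → count = 3
  pos 11: leaf 'F' → count = 4
  pos 14: leaf 'D' → count = 5
  pos 16: leaf 'W' → count = 6
  pos 18: leaf 'P' → count = 7
  pos 22: leaf 'Z' → count = 8
  pos 24: leaf 'U' → count = 9
  pos 26: leaf 'T' → count = 10
  pos 28: leaf 'V' → count = 11
Total leaves: 11

Answer: 11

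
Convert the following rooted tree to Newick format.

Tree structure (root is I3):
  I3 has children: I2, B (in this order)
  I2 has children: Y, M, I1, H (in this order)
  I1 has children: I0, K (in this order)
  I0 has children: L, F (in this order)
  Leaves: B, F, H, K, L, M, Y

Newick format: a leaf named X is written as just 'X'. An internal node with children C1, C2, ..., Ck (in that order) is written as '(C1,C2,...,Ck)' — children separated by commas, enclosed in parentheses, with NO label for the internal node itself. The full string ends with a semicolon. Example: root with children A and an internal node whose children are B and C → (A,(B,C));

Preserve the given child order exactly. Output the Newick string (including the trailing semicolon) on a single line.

internal I3 with children ['I2', 'B']
  internal I2 with children ['Y', 'M', 'I1', 'H']
    leaf 'Y' → 'Y'
    leaf 'M' → 'M'
    internal I1 with children ['I0', 'K']
      internal I0 with children ['L', 'F']
        leaf 'L' → 'L'
        leaf 'F' → 'F'
      → '(L,F)'
      leaf 'K' → 'K'
    → '((L,F),K)'
    leaf 'H' → 'H'
  → '(Y,M,((L,F),K),H)'
  leaf 'B' → 'B'
→ '((Y,M,((L,F),K),H),B)'
Final: ((Y,M,((L,F),K),H),B);

Answer: ((Y,M,((L,F),K),H),B);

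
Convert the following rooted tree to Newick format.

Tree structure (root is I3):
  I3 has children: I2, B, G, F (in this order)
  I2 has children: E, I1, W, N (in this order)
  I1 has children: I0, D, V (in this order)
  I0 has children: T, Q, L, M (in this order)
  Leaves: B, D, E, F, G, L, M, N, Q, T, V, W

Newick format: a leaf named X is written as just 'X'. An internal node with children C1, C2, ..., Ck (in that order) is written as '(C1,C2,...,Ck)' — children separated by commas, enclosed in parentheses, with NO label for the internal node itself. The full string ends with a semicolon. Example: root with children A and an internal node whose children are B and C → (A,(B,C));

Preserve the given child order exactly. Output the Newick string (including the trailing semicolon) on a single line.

Answer: ((E,((T,Q,L,M),D,V),W,N),B,G,F);

Derivation:
internal I3 with children ['I2', 'B', 'G', 'F']
  internal I2 with children ['E', 'I1', 'W', 'N']
    leaf 'E' → 'E'
    internal I1 with children ['I0', 'D', 'V']
      internal I0 with children ['T', 'Q', 'L', 'M']
        leaf 'T' → 'T'
        leaf 'Q' → 'Q'
        leaf 'L' → 'L'
        leaf 'M' → 'M'
      → '(T,Q,L,M)'
      leaf 'D' → 'D'
      leaf 'V' → 'V'
    → '((T,Q,L,M),D,V)'
    leaf 'W' → 'W'
    leaf 'N' → 'N'
  → '(E,((T,Q,L,M),D,V),W,N)'
  leaf 'B' → 'B'
  leaf 'G' → 'G'
  leaf 'F' → 'F'
→ '((E,((T,Q,L,M),D,V),W,N),B,G,F)'
Final: ((E,((T,Q,L,M),D,V),W,N),B,G,F);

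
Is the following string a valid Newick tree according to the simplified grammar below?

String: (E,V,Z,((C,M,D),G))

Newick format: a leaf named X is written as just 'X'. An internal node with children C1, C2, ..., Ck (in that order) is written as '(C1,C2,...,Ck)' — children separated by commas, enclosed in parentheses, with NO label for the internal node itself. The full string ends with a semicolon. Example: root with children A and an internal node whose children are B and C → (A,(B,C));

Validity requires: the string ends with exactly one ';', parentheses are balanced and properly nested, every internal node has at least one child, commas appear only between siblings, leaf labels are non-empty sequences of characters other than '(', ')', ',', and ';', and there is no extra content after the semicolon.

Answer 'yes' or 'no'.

Answer: no

Derivation:
Input: (E,V,Z,((C,M,D),G))
Paren balance: 3 '(' vs 3 ')' OK
Ends with single ';': False
Full parse: FAILS (must end with ;)
Valid: False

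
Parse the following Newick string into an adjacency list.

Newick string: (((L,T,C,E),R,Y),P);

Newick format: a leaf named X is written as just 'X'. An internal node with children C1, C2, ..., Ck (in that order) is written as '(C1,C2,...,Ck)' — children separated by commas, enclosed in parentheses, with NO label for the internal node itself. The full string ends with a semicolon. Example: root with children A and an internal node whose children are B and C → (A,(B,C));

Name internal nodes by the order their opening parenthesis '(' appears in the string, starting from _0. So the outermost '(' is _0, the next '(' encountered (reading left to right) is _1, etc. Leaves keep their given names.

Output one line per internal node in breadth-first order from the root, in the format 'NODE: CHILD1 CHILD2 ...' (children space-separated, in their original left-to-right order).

Input: (((L,T,C,E),R,Y),P);
Scanning left-to-right, naming '(' by encounter order:
  pos 0: '(' -> open internal node _0 (depth 1)
  pos 1: '(' -> open internal node _1 (depth 2)
  pos 2: '(' -> open internal node _2 (depth 3)
  pos 10: ')' -> close internal node _2 (now at depth 2)
  pos 15: ')' -> close internal node _1 (now at depth 1)
  pos 18: ')' -> close internal node _0 (now at depth 0)
Total internal nodes: 3
BFS adjacency from root:
  _0: _1 P
  _1: _2 R Y
  _2: L T C E

Answer: _0: _1 P
_1: _2 R Y
_2: L T C E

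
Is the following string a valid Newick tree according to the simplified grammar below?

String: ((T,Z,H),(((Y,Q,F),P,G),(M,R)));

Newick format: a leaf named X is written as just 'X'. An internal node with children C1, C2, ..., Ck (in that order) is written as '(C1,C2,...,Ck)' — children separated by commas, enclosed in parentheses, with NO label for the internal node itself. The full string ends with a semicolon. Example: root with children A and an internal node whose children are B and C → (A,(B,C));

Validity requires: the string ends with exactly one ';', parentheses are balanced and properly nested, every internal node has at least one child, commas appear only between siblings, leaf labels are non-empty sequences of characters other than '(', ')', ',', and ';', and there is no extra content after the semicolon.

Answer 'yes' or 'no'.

Answer: yes

Derivation:
Input: ((T,Z,H),(((Y,Q,F),P,G),(M,R)));
Paren balance: 6 '(' vs 6 ')' OK
Ends with single ';': True
Full parse: OK
Valid: True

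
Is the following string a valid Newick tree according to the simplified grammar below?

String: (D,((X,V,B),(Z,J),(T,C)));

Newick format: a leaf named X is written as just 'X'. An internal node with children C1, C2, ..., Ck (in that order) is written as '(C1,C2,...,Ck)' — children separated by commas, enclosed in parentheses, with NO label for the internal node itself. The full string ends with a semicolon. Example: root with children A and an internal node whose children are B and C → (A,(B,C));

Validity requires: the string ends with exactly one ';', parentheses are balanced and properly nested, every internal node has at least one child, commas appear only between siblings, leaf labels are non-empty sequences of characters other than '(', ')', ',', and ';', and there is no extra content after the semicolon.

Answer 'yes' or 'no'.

Answer: yes

Derivation:
Input: (D,((X,V,B),(Z,J),(T,C)));
Paren balance: 5 '(' vs 5 ')' OK
Ends with single ';': True
Full parse: OK
Valid: True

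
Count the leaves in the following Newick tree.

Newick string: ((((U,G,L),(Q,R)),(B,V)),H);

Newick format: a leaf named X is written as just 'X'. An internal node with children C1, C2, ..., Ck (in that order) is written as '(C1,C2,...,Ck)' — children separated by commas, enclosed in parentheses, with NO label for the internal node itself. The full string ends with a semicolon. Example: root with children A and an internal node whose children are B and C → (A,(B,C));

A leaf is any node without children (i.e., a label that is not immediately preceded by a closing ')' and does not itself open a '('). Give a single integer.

Newick: ((((U,G,L),(Q,R)),(B,V)),H);
Scan left-to-right; a leaf is any maximal label run not followed by '(':
  pos 4: leaf 'U' → count = 1
  pos 6: leaf 'G' → count = 2
  pos 8: leaf 'L' → count = 3
  pos 12: leaf 'Q' → count = 4
  pos 14: leaf 'R' → count = 5
  pos 19: leaf 'B' → count = 6
  pos 21: leaf 'V' → count = 7
  pos 25: leaf 'H' → count = 8
Total leaves: 8

Answer: 8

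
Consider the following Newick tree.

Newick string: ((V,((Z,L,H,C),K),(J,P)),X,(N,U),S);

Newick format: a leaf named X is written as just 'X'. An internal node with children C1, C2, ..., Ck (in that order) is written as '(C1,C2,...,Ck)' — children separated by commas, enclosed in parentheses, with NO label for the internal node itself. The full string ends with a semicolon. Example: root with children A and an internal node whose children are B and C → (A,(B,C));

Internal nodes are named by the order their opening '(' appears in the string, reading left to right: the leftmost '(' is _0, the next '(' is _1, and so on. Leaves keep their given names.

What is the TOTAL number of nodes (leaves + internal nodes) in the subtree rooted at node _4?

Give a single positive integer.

Newick: ((V,((Z,L,H,C),K),(J,P)),X,(N,U),S);
Locate _4: it is the '(' at position 18 (the 5th '(' reading left to right).
Query: subtree rooted at _4
_4: subtree_size = 1 + 2
  J: subtree_size = 1 + 0
  P: subtree_size = 1 + 0
Total subtree size of _4: 3

Answer: 3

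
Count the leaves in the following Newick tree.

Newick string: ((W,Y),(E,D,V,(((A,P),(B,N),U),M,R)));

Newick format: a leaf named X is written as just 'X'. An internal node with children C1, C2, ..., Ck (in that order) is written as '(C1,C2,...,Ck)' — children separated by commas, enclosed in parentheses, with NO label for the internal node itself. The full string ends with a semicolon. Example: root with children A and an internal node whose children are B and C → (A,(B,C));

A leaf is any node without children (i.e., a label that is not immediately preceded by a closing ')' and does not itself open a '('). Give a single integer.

Newick: ((W,Y),(E,D,V,(((A,P),(B,N),U),M,R)));
Scan left-to-right; a leaf is any maximal label run not followed by '(':
  pos 2: leaf 'W' → count = 1
  pos 4: leaf 'Y' → count = 2
  pos 8: leaf 'E' → count = 3
  pos 10: leaf 'D' → count = 4
  pos 12: leaf 'V' → count = 5
  pos 17: leaf 'A' → count = 6
  pos 19: leaf 'P' → count = 7
  pos 23: leaf 'B' → count = 8
  pos 25: leaf 'N' → count = 9
  pos 28: leaf 'U' → count = 10
  pos 31: leaf 'M' → count = 11
  pos 33: leaf 'R' → count = 12
Total leaves: 12

Answer: 12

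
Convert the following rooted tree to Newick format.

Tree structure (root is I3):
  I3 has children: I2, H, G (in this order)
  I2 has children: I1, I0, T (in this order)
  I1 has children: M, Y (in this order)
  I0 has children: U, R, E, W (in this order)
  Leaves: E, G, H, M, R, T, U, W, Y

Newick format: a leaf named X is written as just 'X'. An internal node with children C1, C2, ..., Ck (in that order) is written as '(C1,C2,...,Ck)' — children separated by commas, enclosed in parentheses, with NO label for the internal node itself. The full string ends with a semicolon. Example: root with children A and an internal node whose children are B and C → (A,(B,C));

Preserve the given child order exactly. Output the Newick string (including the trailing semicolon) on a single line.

internal I3 with children ['I2', 'H', 'G']
  internal I2 with children ['I1', 'I0', 'T']
    internal I1 with children ['M', 'Y']
      leaf 'M' → 'M'
      leaf 'Y' → 'Y'
    → '(M,Y)'
    internal I0 with children ['U', 'R', 'E', 'W']
      leaf 'U' → 'U'
      leaf 'R' → 'R'
      leaf 'E' → 'E'
      leaf 'W' → 'W'
    → '(U,R,E,W)'
    leaf 'T' → 'T'
  → '((M,Y),(U,R,E,W),T)'
  leaf 'H' → 'H'
  leaf 'G' → 'G'
→ '(((M,Y),(U,R,E,W),T),H,G)'
Final: (((M,Y),(U,R,E,W),T),H,G);

Answer: (((M,Y),(U,R,E,W),T),H,G);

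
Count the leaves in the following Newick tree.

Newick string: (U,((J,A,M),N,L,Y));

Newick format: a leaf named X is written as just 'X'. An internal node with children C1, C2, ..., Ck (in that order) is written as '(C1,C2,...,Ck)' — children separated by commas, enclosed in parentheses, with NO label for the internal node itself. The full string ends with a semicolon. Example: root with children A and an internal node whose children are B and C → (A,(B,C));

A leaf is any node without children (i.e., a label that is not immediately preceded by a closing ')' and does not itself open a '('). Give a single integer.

Newick: (U,((J,A,M),N,L,Y));
Scan left-to-right; a leaf is any maximal label run not followed by '(':
  pos 1: leaf 'U' → count = 1
  pos 5: leaf 'J' → count = 2
  pos 7: leaf 'A' → count = 3
  pos 9: leaf 'M' → count = 4
  pos 12: leaf 'N' → count = 5
  pos 14: leaf 'L' → count = 6
  pos 16: leaf 'Y' → count = 7
Total leaves: 7

Answer: 7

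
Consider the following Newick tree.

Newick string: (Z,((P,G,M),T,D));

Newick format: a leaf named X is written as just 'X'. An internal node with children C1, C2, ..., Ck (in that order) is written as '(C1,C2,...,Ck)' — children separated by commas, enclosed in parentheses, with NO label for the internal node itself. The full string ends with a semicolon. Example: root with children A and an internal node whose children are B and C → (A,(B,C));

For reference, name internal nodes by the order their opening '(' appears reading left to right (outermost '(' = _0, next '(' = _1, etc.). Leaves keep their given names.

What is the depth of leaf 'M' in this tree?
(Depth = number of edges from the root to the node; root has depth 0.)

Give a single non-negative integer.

Answer: 3

Derivation:
Newick: (Z,((P,G,M),T,D));
Naming internals by '(' encounter order: outermost '(' = _0, next = _1, ...
Query node: M
Path from root: _0 -> _1 -> _2 -> M
Depth of M: 3 (number of edges from root)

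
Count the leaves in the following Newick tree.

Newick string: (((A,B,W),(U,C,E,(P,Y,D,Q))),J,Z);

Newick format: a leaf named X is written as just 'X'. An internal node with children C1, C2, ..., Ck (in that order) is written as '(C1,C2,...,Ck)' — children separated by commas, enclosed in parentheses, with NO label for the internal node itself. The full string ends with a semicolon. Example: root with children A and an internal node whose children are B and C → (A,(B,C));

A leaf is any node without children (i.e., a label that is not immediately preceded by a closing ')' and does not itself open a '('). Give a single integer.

Answer: 12

Derivation:
Newick: (((A,B,W),(U,C,E,(P,Y,D,Q))),J,Z);
Scan left-to-right; a leaf is any maximal label run not followed by '(':
  pos 3: leaf 'A' → count = 1
  pos 5: leaf 'B' → count = 2
  pos 7: leaf 'W' → count = 3
  pos 11: leaf 'U' → count = 4
  pos 13: leaf 'C' → count = 5
  pos 15: leaf 'E' → count = 6
  pos 18: leaf 'P' → count = 7
  pos 20: leaf 'Y' → count = 8
  pos 22: leaf 'D' → count = 9
  pos 24: leaf 'Q' → count = 10
  pos 29: leaf 'J' → count = 11
  pos 31: leaf 'Z' → count = 12
Total leaves: 12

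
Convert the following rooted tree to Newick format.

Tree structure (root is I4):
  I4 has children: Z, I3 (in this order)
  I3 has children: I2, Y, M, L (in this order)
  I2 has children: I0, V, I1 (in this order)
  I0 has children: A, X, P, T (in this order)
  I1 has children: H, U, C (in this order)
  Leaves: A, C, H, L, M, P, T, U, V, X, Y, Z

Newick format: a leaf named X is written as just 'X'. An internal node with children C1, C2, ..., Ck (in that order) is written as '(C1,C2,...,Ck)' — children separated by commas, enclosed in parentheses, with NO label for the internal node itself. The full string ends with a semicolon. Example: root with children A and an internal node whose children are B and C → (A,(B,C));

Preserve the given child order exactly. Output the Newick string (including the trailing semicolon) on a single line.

Answer: (Z,(((A,X,P,T),V,(H,U,C)),Y,M,L));

Derivation:
internal I4 with children ['Z', 'I3']
  leaf 'Z' → 'Z'
  internal I3 with children ['I2', 'Y', 'M', 'L']
    internal I2 with children ['I0', 'V', 'I1']
      internal I0 with children ['A', 'X', 'P', 'T']
        leaf 'A' → 'A'
        leaf 'X' → 'X'
        leaf 'P' → 'P'
        leaf 'T' → 'T'
      → '(A,X,P,T)'
      leaf 'V' → 'V'
      internal I1 with children ['H', 'U', 'C']
        leaf 'H' → 'H'
        leaf 'U' → 'U'
        leaf 'C' → 'C'
      → '(H,U,C)'
    → '((A,X,P,T),V,(H,U,C))'
    leaf 'Y' → 'Y'
    leaf 'M' → 'M'
    leaf 'L' → 'L'
  → '(((A,X,P,T),V,(H,U,C)),Y,M,L)'
→ '(Z,(((A,X,P,T),V,(H,U,C)),Y,M,L))'
Final: (Z,(((A,X,P,T),V,(H,U,C)),Y,M,L));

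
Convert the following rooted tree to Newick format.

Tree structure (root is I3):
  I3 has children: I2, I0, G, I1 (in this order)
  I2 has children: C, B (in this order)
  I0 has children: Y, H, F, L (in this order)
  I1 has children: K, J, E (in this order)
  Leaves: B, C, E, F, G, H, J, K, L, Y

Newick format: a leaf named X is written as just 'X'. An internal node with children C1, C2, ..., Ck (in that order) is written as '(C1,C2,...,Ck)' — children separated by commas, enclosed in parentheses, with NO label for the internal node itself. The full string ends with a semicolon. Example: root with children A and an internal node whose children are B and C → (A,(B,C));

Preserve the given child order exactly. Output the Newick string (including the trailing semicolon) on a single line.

internal I3 with children ['I2', 'I0', 'G', 'I1']
  internal I2 with children ['C', 'B']
    leaf 'C' → 'C'
    leaf 'B' → 'B'
  → '(C,B)'
  internal I0 with children ['Y', 'H', 'F', 'L']
    leaf 'Y' → 'Y'
    leaf 'H' → 'H'
    leaf 'F' → 'F'
    leaf 'L' → 'L'
  → '(Y,H,F,L)'
  leaf 'G' → 'G'
  internal I1 with children ['K', 'J', 'E']
    leaf 'K' → 'K'
    leaf 'J' → 'J'
    leaf 'E' → 'E'
  → '(K,J,E)'
→ '((C,B),(Y,H,F,L),G,(K,J,E))'
Final: ((C,B),(Y,H,F,L),G,(K,J,E));

Answer: ((C,B),(Y,H,F,L),G,(K,J,E));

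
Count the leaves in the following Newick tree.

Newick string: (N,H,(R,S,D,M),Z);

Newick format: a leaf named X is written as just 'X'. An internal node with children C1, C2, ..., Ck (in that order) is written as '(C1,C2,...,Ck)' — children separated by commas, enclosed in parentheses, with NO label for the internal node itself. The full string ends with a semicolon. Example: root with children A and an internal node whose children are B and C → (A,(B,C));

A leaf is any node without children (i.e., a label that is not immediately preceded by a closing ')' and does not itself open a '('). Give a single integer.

Newick: (N,H,(R,S,D,M),Z);
Scan left-to-right; a leaf is any maximal label run not followed by '(':
  pos 1: leaf 'N' → count = 1
  pos 3: leaf 'H' → count = 2
  pos 6: leaf 'R' → count = 3
  pos 8: leaf 'S' → count = 4
  pos 10: leaf 'D' → count = 5
  pos 12: leaf 'M' → count = 6
  pos 15: leaf 'Z' → count = 7
Total leaves: 7

Answer: 7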